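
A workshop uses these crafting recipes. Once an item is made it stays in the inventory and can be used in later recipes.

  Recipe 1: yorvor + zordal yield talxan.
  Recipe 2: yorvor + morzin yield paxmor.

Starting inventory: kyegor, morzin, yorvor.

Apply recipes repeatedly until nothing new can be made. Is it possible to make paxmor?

Yes

Using Recipe 2, yorvor and morzin make paxmor.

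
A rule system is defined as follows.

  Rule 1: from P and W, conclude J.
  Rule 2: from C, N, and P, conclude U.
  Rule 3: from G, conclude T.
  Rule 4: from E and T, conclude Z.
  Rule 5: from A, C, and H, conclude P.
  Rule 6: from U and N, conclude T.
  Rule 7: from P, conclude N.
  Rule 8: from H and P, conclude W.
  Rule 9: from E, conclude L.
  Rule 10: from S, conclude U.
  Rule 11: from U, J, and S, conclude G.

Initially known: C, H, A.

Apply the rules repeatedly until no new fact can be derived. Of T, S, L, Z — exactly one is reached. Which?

T

A, C, and H hold, so P follows (Rule 5).
P holds, so N follows (Rule 7).
From C, N, and P, Rule 2 gives U.
From U and N, Rule 6 gives T.
No rule produces S, and it is not given. Z would need E and T (Rule 4), but E is never established. L would need E (Rule 9), but E is never established.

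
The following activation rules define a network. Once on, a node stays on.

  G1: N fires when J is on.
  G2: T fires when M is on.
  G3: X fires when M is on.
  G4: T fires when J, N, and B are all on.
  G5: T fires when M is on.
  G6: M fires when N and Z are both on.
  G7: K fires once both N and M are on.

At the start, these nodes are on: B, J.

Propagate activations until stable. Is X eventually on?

X would need M (G3), but M never turns on.

No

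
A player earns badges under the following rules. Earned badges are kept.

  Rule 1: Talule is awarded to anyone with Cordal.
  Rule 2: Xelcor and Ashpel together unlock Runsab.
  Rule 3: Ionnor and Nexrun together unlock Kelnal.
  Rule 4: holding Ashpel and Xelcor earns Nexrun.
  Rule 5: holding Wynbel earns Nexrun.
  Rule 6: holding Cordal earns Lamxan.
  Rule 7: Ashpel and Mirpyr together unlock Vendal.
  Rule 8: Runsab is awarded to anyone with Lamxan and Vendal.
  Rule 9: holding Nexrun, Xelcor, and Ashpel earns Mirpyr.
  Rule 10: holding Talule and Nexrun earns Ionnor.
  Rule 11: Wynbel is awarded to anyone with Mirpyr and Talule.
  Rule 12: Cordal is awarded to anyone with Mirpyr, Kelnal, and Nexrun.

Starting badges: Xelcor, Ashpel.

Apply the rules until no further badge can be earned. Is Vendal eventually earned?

Yes

With Ashpel and Xelcor, Nexrun is earned (Rule 4).
With Nexrun, Xelcor, and Ashpel, Mirpyr is earned (Rule 9).
With Ashpel and Mirpyr, Vendal is earned (Rule 7).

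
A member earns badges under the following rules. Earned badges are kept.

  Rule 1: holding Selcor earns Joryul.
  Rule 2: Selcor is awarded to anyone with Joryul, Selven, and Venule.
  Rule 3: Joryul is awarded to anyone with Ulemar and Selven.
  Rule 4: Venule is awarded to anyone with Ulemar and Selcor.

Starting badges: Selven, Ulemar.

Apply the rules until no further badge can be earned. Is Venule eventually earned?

No

Venule would need Ulemar and Selcor (Rule 4), but Selcor is never earned.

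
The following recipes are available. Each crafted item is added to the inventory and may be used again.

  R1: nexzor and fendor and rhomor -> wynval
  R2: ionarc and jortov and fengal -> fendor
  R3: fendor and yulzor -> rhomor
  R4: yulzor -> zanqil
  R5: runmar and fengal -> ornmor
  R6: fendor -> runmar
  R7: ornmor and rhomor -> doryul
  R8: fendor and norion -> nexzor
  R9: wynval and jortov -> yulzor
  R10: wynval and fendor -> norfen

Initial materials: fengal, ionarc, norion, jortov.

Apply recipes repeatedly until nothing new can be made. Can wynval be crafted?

No

wynval would need nexzor, fendor, and rhomor (R1), but rhomor is never obtained.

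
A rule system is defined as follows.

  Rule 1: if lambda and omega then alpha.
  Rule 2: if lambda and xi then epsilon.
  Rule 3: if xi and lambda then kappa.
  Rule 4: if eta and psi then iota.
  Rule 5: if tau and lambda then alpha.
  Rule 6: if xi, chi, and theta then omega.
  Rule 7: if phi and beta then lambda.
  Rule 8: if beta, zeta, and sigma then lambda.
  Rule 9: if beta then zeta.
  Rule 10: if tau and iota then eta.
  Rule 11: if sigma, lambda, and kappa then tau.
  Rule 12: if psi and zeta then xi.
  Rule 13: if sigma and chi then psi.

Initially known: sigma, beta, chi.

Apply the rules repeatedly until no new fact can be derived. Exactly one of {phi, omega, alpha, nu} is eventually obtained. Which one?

From beta, Rule 9 gives zeta.
From sigma and chi, Rule 13 gives psi.
From beta, zeta, and sigma, Rule 8 gives lambda.
psi and zeta hold, so xi follows (Rule 12).
xi and lambda hold, so kappa follows (Rule 3).
From sigma, lambda, and kappa, Rule 11 gives tau.
tau and lambda hold, so alpha follows (Rule 5).
No rule produces nu, and it is not given. omega would need xi, chi, and theta (Rule 6), but theta is never established. No rule produces phi, and it is not given.

alpha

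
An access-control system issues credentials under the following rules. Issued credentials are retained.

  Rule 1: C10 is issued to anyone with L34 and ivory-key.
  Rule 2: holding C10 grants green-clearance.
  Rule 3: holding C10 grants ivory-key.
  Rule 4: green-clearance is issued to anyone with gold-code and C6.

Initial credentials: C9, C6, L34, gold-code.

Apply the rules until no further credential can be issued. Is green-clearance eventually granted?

Yes

Holding gold-code and C6 grants green-clearance (Rule 4).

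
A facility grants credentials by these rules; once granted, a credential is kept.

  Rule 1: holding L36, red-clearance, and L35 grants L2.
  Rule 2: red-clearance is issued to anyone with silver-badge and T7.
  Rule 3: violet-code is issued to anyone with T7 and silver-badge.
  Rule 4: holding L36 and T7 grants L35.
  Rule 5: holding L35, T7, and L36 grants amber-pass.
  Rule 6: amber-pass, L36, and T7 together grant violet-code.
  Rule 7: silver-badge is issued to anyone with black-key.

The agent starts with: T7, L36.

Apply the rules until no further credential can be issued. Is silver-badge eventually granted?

No

silver-badge would need black-key (Rule 7), but black-key is never granted.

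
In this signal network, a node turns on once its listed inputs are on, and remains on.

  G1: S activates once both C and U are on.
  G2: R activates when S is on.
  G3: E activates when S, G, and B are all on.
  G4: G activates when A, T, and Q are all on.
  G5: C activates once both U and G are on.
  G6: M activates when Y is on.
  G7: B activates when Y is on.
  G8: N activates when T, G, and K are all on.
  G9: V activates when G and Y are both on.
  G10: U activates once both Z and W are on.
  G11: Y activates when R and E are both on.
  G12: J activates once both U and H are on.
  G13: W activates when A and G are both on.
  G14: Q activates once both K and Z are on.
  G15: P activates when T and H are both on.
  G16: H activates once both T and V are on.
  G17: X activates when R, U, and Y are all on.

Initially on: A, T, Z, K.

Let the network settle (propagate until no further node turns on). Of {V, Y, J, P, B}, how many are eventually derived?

V would need G and Y (G9), but Y never turns on.
Y would need R and E (G11), but E never turns on.
J would need U and H (G12), but H never turns on.
P would need T and H (G15), but H never turns on.
B would need Y (G7), but Y never turns on.
None of the 5 are reached.

0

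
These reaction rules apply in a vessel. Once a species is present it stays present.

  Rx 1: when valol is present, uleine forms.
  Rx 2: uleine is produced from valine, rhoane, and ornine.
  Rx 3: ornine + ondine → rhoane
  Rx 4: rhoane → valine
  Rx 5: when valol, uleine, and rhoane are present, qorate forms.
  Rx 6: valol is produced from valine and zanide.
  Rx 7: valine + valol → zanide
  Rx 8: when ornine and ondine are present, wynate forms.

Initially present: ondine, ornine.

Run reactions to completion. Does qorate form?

No

qorate would need valol, uleine, and rhoane (Rx 5), but valol never forms.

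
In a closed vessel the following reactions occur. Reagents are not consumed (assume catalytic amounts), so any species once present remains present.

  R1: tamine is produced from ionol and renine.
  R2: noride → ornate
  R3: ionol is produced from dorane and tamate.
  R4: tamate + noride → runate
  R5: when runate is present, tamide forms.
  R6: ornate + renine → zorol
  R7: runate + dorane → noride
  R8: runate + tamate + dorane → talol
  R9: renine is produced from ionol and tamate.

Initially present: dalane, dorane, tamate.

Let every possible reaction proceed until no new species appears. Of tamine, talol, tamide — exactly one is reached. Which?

dorane and tamate present → ionol forms (R3).
ionol and tamate present → renine forms (R9).
ionol and renine present → tamine forms (R1).
tamide would need runate (R5), but runate never forms. talol would need runate, tamate, and dorane (R8), but runate never forms.

tamine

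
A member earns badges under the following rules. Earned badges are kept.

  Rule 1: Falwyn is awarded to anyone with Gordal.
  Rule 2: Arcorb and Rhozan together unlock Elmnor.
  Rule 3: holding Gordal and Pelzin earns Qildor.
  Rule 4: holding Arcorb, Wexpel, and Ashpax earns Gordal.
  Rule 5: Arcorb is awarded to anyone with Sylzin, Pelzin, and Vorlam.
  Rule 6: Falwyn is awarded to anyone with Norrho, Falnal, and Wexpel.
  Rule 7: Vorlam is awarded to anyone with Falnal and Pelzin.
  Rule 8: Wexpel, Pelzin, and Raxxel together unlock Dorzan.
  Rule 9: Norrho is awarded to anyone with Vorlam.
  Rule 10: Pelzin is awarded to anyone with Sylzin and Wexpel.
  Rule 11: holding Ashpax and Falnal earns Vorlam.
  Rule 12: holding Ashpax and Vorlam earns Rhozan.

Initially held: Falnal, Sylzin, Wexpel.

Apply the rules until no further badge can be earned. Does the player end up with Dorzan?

No

Dorzan would need Wexpel, Pelzin, and Raxxel (Rule 8), but Raxxel is never earned.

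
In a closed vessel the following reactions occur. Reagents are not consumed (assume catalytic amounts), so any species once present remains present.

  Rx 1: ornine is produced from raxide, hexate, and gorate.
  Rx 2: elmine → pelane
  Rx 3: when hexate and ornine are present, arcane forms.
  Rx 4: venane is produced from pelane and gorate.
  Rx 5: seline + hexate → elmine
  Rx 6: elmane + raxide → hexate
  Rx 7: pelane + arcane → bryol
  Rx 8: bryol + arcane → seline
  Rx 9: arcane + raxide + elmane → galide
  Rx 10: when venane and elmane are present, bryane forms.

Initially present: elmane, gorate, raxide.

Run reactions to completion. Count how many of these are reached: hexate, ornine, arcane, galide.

4

elmane and raxide present → hexate forms (Rx 6).
raxide, hexate, and gorate present → ornine forms (Rx 1).
hexate and ornine present → arcane forms (Rx 3).
arcane, raxide, and elmane present → galide forms (Rx 9).
hexate: reached.
ornine: reached.
arcane: reached.
galide: reached.
All 4 are reached.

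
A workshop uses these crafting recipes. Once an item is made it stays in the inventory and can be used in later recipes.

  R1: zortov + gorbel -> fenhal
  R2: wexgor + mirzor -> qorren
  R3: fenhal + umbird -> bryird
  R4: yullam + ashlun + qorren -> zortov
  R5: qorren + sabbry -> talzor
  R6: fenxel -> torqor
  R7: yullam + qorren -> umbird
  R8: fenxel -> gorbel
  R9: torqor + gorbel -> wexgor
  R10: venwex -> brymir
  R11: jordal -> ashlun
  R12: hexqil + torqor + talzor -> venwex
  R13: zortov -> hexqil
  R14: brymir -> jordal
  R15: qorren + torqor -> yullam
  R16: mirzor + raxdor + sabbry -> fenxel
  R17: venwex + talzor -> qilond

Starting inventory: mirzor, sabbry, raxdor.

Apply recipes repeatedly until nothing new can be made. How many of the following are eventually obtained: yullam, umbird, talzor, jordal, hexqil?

3

mirzor + raxdor + sabbry -> fenxel (R16).
fenxel -> torqor (R6).
Using R8, fenxel makes gorbel.
Using R9, torqor and gorbel make wexgor.
wexgor + mirzor -> qorren (R2).
Using R5, qorren and sabbry make talzor.
qorren + torqor -> yullam (R15).
yullam + qorren -> umbird (R7).
yullam: reached.
umbird: reached.
talzor: reached.
jordal would need brymir (R14), but brymir is never obtained.
hexqil would need zortov (R13), but zortov is never obtained.
Reached: yullam, umbird, and talzor — 3 of the 5.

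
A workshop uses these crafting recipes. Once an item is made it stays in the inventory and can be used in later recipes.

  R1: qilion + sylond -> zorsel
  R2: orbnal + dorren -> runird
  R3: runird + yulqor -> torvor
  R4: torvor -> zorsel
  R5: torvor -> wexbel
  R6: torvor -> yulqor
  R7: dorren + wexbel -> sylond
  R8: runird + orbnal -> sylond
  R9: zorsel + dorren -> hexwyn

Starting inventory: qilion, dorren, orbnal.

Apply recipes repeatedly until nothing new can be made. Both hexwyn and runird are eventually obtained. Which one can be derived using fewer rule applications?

runird

runird: Using R2, orbnal and dorren make runird. [1 rule application]
hexwyn: Using R2, orbnal and dorren make runird. runird + orbnal -> sylond (R8). qilion + sylond -> zorsel (R1). Using R9, zorsel and dorren make hexwyn. [4 rule applications]
runird needs fewer.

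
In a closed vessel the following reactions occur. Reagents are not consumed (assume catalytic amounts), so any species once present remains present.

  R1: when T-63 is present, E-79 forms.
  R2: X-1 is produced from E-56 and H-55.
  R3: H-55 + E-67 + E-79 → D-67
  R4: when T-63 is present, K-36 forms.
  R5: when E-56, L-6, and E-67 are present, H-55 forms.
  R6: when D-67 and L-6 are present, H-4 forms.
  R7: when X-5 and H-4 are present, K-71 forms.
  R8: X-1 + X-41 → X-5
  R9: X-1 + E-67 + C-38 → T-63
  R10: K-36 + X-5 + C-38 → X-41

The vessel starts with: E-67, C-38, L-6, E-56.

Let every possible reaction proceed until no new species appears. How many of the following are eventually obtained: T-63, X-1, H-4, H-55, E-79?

5

E-56, L-6, and E-67 present → H-55 forms (R5).
E-56 and H-55 present → X-1 forms (R2).
X-1, E-67, and C-38 present → T-63 forms (R9).
T-63 present → E-79 forms (R1).
H-55, E-67, and E-79 present → D-67 forms (R3).
D-67 and L-6 present → H-4 forms (R6).
T-63: reached.
X-1: reached.
H-4: reached.
H-55: reached.
E-79: reached.
All 5 are reached.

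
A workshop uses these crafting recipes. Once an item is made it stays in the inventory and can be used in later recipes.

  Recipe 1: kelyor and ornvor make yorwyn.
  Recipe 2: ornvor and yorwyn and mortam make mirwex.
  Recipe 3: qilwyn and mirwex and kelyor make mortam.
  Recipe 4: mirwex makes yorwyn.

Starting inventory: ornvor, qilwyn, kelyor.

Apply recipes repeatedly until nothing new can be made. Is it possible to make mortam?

mortam would need qilwyn, mirwex, and kelyor (Recipe 3), but mirwex is never obtained.

No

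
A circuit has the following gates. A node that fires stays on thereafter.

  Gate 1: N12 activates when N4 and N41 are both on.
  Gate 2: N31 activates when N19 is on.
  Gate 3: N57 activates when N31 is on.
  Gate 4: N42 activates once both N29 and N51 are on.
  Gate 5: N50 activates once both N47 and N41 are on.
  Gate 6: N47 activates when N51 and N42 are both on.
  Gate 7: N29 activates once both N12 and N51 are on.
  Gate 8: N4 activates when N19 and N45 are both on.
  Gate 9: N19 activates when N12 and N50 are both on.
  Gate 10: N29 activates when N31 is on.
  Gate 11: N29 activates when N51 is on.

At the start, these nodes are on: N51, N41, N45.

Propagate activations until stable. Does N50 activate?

N51 is on, so N29 activates (Gate 11).
N29 and N51 are on, so N42 activates (Gate 4).
Gate 6: N51 and N42 on → N47 on.
Gate 5: N47 and N41 on → N50 on.

Yes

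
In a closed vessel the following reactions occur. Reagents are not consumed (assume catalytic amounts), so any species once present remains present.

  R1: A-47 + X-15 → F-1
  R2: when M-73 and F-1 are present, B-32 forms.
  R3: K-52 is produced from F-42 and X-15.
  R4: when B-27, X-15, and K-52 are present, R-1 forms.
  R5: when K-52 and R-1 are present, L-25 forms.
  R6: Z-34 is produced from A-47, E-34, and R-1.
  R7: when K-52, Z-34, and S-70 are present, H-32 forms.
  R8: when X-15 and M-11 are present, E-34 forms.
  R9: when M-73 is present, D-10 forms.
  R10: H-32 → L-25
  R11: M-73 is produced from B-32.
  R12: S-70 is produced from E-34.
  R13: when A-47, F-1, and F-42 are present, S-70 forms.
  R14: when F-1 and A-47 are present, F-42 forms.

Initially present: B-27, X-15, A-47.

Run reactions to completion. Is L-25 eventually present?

Yes

A-47 and X-15 present → F-1 forms (R1).
F-1 and A-47 present → F-42 forms (R14).
F-42 and X-15 present → K-52 forms (R3).
B-27, X-15, and K-52 present → R-1 forms (R4).
K-52 and R-1 present → L-25 forms (R5).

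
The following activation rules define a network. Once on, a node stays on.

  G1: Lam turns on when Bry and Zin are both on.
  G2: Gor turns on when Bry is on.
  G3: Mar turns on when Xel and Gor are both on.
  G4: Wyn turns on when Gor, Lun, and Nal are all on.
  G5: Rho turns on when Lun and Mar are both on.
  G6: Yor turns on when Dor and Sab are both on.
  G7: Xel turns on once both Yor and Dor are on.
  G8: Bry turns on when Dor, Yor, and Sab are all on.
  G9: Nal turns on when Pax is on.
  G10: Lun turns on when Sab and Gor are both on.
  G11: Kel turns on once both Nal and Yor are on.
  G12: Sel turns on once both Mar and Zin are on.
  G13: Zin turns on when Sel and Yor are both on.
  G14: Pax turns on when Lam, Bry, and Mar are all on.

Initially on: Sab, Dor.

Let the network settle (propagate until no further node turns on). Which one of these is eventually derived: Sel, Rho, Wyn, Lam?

Rho

G6: Dor and Sab on → Yor on.
G8: Dor, Yor, and Sab on → Bry on.
G7: Yor and Dor on → Xel on.
G2: Bry on → Gor on.
Sab and Gor are on, so Lun turns on (G10).
Xel and Gor are on, so Mar turns on (G3).
G5: Lun and Mar on → Rho on.
Sel would need Mar and Zin (G12), but Zin never turns on. Lam would need Bry and Zin (G1), but Zin never turns on. Wyn would need Gor, Lun, and Nal (G4), but Nal never turns on.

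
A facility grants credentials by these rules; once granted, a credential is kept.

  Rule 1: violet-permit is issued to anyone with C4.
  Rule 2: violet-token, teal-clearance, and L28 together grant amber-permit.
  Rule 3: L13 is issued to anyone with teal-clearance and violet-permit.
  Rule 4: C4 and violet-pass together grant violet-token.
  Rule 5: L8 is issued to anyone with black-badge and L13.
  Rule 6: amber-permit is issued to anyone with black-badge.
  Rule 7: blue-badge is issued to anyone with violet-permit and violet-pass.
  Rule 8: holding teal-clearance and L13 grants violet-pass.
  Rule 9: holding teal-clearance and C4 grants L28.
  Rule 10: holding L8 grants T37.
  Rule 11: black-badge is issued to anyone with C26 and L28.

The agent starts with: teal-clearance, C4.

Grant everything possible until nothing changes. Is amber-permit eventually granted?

Holding C4 grants violet-permit (Rule 1).
Holding teal-clearance and C4 grants L28 (Rule 9).
Holding teal-clearance and violet-permit grants L13 (Rule 3).
Holding teal-clearance and L13 grants violet-pass (Rule 8).
Holding C4 and violet-pass grants violet-token (Rule 4).
Holding violet-token, teal-clearance, and L28 grants amber-permit (Rule 2).

Yes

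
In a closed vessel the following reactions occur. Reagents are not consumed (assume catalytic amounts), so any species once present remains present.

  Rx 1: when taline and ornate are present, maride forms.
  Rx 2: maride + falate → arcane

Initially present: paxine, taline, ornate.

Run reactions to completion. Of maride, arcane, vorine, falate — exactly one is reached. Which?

maride

taline and ornate present → maride forms (Rx 1).
arcane would need maride and falate (Rx 2), but falate never forms. No rule produces vorine, and it is not given. No rule produces falate, and it is not given.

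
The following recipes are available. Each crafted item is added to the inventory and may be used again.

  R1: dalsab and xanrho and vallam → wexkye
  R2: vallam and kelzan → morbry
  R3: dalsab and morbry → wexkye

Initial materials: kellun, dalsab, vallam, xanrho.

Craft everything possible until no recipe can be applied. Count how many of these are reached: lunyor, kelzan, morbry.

0

No rule produces lunyor, and it is not given.
No rule produces kelzan, and it is not given.
morbry would need vallam and kelzan (R2), but kelzan is never obtained.
None of the 3 are reached.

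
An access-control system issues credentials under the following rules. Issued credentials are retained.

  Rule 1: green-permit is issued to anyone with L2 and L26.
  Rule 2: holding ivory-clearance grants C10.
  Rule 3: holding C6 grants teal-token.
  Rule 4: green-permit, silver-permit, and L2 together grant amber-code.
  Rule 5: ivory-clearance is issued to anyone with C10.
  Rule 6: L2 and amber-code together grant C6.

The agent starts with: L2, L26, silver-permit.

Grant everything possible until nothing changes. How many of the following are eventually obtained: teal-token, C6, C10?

2

Holding L2 and L26 grants green-permit (Rule 1).
Holding green-permit, silver-permit, and L2 grants amber-code (Rule 4).
Holding L2 and amber-code grants C6 (Rule 6).
Holding C6 grants teal-token (Rule 3).
teal-token: reached.
C6: reached.
C10 would need ivory-clearance (Rule 2), but ivory-clearance is never granted.
Reached: teal-token and C6 — 2 of the 3.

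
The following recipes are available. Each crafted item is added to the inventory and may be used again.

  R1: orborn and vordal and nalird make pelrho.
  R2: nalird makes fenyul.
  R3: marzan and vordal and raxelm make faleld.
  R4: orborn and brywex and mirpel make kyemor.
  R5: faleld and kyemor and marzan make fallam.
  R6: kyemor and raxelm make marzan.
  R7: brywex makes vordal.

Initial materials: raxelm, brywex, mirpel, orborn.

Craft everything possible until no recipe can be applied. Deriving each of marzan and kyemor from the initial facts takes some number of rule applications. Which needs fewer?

kyemor: Using R4, orborn, brywex, and mirpel make kyemor. [1 rule application]
marzan: Using R4, orborn, brywex, and mirpel make kyemor. kyemor and raxelm → marzan (R6). [2 rule applications]
kyemor needs fewer.

kyemor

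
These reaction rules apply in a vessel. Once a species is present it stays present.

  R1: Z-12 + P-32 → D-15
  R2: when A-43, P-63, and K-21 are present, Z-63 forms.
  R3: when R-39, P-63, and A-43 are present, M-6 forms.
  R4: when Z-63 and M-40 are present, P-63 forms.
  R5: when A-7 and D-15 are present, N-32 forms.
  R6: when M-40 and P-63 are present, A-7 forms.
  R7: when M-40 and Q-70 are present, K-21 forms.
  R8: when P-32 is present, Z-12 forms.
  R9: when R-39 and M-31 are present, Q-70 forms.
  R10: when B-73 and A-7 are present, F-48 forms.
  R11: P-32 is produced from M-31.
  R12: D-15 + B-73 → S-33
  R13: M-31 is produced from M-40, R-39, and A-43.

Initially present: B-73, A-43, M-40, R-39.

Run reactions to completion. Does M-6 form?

M-6 would need R-39, P-63, and A-43 (R3), but P-63 never forms.

No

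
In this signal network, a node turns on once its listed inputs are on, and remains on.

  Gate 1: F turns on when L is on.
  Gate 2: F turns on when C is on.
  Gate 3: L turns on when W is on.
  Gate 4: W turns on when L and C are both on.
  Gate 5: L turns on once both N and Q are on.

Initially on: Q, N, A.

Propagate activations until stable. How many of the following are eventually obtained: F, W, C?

1

N and Q are on, so L turns on (Gate 5).
Gate 1: L on → F on.
F: reached.
W would need L and C (Gate 4), but C never turns on.
No rule produces C, and it is not given.
Reached: F — 1 of the 3.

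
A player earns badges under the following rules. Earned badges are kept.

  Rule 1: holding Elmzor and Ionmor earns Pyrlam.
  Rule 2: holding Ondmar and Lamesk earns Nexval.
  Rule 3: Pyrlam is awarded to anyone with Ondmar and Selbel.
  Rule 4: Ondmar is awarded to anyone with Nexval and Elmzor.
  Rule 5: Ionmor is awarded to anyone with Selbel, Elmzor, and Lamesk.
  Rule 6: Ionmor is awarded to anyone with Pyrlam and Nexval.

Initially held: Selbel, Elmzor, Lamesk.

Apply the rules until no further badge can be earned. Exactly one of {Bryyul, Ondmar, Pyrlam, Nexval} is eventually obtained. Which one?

Pyrlam

With Selbel, Elmzor, and Lamesk, Ionmor is earned (Rule 5).
With Elmzor and Ionmor, Pyrlam is earned (Rule 1).
Nexval would need Ondmar and Lamesk (Rule 2), but Ondmar is never earned. No rule produces Bryyul, and it is not given. Ondmar would need Nexval and Elmzor (Rule 4), but Nexval is never earned.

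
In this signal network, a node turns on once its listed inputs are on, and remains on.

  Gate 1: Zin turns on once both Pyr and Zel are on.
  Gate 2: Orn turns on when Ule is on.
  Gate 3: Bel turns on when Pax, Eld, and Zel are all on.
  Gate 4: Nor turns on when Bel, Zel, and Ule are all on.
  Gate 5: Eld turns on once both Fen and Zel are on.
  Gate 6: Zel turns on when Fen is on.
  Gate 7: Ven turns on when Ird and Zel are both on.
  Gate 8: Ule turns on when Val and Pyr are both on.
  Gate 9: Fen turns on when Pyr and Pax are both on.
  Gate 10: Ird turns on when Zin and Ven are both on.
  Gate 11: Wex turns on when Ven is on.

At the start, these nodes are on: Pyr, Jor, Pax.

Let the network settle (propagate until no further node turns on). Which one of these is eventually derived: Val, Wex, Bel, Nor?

Gate 9: Pyr and Pax on → Fen on.
Fen is on, so Zel turns on (Gate 6).
Gate 5: Fen and Zel on → Eld on.
Gate 3: Pax, Eld, and Zel on → Bel on.
No rule produces Val, and it is not given. Wex would need Ven (Gate 11), but Ven never turns on. Nor would need Bel, Zel, and Ule (Gate 4), but Ule never turns on.

Bel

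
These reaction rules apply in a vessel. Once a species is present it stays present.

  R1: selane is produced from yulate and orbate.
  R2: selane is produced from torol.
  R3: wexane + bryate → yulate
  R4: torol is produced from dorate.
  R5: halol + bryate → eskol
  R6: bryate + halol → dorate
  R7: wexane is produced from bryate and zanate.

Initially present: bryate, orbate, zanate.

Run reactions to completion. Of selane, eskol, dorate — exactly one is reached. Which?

bryate and zanate present → wexane forms (R7).
wexane and bryate present → yulate forms (R3).
yulate and orbate present → selane forms (R1).
eskol would need halol and bryate (R5), but halol never forms. dorate would need bryate and halol (R6), but halol never forms.

selane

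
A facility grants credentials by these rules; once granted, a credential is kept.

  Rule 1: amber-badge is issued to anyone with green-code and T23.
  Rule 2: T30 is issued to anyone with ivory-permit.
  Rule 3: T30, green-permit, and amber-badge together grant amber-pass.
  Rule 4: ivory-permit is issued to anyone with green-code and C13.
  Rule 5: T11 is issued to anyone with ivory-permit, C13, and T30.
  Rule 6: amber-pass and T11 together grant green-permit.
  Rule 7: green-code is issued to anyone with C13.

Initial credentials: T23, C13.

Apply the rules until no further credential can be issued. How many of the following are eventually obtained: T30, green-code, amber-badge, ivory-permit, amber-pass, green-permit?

4

Holding C13 grants green-code (Rule 7).
Holding green-code and T23 grants amber-badge (Rule 1).
Holding green-code and C13 grants ivory-permit (Rule 4).
Holding ivory-permit grants T30 (Rule 2).
T30: reached.
green-code: reached.
amber-badge: reached.
ivory-permit: reached.
amber-pass would need T30, green-permit, and amber-badge (Rule 3), but green-permit is never granted.
green-permit would need amber-pass and T11 (Rule 6), but amber-pass is never granted.
Reached: T30, green-code, amber-badge, and ivory-permit — 4 of the 6.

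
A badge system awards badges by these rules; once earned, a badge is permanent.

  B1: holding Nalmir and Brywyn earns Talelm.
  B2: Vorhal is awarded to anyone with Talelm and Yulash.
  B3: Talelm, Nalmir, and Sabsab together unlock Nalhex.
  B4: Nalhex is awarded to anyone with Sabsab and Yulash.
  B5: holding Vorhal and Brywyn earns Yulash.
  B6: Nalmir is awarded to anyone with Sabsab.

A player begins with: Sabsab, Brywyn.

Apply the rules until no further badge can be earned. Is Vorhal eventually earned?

Vorhal would need Talelm and Yulash (B2), but Yulash is never earned.

No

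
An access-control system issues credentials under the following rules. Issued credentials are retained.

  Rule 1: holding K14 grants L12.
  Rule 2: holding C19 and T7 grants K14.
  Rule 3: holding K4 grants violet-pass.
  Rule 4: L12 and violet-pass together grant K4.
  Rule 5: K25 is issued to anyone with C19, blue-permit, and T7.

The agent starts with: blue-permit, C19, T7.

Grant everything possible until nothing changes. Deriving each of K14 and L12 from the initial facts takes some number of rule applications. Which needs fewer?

K14

K14: Holding C19 and T7 grants K14 (Rule 2). [1 rule application]
L12: Holding C19 and T7 grants K14 (Rule 2). Holding K14 grants L12 (Rule 1). [2 rule applications]
K14 needs fewer.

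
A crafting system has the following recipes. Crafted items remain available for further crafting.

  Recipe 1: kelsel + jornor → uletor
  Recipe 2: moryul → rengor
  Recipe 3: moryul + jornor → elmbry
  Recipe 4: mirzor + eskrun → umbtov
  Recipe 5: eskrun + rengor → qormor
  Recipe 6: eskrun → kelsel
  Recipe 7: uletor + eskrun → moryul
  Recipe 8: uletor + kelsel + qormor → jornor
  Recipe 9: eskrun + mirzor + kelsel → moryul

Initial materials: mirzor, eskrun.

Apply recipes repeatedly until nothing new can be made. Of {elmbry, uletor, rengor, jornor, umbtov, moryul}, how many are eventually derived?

mirzor + eskrun → umbtov (Recipe 4).
Using Recipe 6, eskrun makes kelsel.
Using Recipe 9, eskrun, mirzor, and kelsel make moryul.
Using Recipe 2, moryul makes rengor.
elmbry would need moryul and jornor (Recipe 3), but jornor is never obtained.
uletor would need kelsel and jornor (Recipe 1), but jornor is never obtained.
rengor: reached.
jornor would need uletor, kelsel, and qormor (Recipe 8), but uletor is never obtained.
umbtov: reached.
moryul: reached.
Reached: rengor, umbtov, and moryul — 3 of the 6.

3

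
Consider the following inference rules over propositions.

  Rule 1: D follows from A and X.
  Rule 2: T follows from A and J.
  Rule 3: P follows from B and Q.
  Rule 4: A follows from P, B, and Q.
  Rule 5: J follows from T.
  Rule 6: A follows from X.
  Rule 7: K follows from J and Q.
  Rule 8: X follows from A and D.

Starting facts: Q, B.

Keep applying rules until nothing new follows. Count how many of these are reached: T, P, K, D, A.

2

B and Q hold, so P follows (Rule 3).
From P, B, and Q, Rule 4 gives A.
T would need A and J (Rule 2), but J is never established.
P: reached.
K would need J and Q (Rule 7), but J is never established.
D would need A and X (Rule 1), but X is never established.
A: reached.
Reached: P and A — 2 of the 5.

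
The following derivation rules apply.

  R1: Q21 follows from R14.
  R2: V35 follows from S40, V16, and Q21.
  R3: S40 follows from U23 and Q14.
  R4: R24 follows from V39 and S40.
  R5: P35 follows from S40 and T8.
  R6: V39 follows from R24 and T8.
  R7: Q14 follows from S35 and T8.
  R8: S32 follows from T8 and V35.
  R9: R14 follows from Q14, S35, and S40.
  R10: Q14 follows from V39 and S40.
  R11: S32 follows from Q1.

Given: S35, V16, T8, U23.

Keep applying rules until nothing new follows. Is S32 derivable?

Yes

From S35 and T8, R7 gives Q14.
From U23 and Q14, R3 gives S40.
From Q14, S35, and S40, R9 gives R14.
R14 holds, so Q21 follows (R1).
From S40, V16, and Q21, R2 gives V35.
From T8 and V35, R8 gives S32.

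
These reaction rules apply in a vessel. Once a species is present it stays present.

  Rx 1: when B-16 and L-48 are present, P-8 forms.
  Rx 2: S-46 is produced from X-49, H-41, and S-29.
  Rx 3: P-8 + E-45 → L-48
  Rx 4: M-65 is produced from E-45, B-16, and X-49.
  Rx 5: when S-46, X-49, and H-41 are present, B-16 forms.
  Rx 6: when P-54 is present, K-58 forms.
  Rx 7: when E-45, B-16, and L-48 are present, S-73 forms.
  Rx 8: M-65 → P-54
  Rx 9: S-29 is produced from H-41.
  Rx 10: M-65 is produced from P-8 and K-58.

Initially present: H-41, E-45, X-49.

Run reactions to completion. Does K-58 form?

Yes

H-41 present → S-29 forms (Rx 9).
X-49, H-41, and S-29 present → S-46 forms (Rx 2).
S-46, X-49, and H-41 present → B-16 forms (Rx 5).
E-45, B-16, and X-49 present → M-65 forms (Rx 4).
M-65 present → P-54 forms (Rx 8).
P-54 present → K-58 forms (Rx 6).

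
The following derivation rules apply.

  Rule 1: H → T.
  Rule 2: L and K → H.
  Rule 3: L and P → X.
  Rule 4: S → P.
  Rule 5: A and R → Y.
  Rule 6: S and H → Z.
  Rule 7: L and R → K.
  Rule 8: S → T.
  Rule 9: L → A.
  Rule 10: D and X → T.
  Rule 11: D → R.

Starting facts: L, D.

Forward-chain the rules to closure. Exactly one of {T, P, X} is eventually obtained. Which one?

From D, Rule 11 gives R.
L and R hold, so K follows (Rule 7).
L and K hold, so H follows (Rule 2).
H holds, so T follows (Rule 1).
P would need S (Rule 4), but S is never established. X would need L and P (Rule 3), but P is never established.

T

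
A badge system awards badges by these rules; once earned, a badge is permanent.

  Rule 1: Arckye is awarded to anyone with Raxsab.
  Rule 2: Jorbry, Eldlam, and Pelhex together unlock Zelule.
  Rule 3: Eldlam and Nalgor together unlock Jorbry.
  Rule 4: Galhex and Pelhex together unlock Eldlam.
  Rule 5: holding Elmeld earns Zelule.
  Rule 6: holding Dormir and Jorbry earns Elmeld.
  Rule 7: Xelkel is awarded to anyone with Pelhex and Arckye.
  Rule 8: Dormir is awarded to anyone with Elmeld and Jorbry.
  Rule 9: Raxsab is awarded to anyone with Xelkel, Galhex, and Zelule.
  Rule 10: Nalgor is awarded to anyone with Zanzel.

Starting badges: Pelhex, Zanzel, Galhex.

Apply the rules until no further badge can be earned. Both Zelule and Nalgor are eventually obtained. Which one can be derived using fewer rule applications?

Nalgor: With Zanzel, Nalgor is earned (Rule 10). [1 rule application]
Zelule: With Galhex and Pelhex, Eldlam is earned (Rule 4). With Zanzel, Nalgor is earned (Rule 10). With Eldlam and Nalgor, Jorbry is earned (Rule 3). With Jorbry, Eldlam, and Pelhex, Zelule is earned (Rule 2). [4 rule applications]
Nalgor needs fewer.

Nalgor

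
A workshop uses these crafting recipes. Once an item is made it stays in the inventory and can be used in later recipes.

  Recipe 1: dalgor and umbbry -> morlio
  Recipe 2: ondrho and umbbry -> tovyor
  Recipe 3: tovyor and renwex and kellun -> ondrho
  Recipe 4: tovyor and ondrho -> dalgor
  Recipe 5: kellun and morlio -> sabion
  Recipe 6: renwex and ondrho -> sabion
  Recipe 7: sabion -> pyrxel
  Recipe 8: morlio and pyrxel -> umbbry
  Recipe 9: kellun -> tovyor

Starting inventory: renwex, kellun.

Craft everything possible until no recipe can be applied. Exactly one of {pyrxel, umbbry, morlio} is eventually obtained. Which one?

pyrxel

kellun -> tovyor (Recipe 9).
tovyor and renwex and kellun -> ondrho (Recipe 3).
Using Recipe 6, renwex and ondrho make sabion.
sabion -> pyrxel (Recipe 7).
morlio would need dalgor and umbbry (Recipe 1), but umbbry is never obtained. umbbry would need morlio and pyrxel (Recipe 8), but morlio is never obtained.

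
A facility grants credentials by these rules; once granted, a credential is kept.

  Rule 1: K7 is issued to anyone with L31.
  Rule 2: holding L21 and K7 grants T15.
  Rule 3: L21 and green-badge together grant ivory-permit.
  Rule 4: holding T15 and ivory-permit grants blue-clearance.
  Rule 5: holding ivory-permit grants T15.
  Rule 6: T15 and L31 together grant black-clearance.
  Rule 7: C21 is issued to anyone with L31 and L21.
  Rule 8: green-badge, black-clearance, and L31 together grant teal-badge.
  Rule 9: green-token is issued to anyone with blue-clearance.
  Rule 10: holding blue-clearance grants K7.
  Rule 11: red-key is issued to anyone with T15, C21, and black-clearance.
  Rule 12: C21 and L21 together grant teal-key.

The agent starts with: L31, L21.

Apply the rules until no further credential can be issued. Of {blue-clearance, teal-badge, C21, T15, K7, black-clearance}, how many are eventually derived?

4

Holding L31 and L21 grants C21 (Rule 7).
Holding L31 grants K7 (Rule 1).
Holding L21 and K7 grants T15 (Rule 2).
Holding T15 and L31 grants black-clearance (Rule 6).
blue-clearance would need T15 and ivory-permit (Rule 4), but ivory-permit is never granted.
teal-badge would need green-badge, black-clearance, and L31 (Rule 8), but green-badge is never granted.
C21: reached.
T15: reached.
K7: reached.
black-clearance: reached.
Reached: C21, T15, K7, and black-clearance — 4 of the 6.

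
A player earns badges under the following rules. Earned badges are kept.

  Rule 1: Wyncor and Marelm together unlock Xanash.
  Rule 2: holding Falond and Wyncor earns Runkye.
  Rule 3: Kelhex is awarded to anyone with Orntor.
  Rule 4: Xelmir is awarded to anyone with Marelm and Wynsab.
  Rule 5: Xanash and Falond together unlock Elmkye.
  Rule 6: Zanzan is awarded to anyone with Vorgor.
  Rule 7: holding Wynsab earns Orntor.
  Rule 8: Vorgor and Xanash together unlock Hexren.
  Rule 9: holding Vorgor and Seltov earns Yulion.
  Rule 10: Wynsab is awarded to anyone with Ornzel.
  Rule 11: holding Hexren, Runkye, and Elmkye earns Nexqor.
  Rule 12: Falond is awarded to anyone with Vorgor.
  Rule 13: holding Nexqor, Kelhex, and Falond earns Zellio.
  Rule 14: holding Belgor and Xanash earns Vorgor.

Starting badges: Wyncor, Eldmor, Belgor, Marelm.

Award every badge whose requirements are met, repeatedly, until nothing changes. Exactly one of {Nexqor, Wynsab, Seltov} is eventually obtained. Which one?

With Wyncor and Marelm, Xanash is earned (Rule 1).
With Belgor and Xanash, Vorgor is earned (Rule 14).
With Vorgor and Xanash, Hexren is earned (Rule 8).
With Vorgor, Falond is earned (Rule 12).
With Xanash and Falond, Elmkye is earned (Rule 5).
With Falond and Wyncor, Runkye is earned (Rule 2).
With Hexren, Runkye, and Elmkye, Nexqor is earned (Rule 11).
No rule produces Seltov, and it is not given. Wynsab would need Ornzel (Rule 10), but Ornzel is never earned.

Nexqor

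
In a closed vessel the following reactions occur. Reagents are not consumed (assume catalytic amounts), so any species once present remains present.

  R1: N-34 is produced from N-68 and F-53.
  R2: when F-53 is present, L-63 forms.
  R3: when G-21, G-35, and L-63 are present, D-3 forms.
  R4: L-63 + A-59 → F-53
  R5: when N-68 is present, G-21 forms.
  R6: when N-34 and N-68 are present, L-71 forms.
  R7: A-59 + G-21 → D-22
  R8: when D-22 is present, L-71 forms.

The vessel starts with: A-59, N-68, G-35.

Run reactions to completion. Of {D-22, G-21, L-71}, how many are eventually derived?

3

N-68 present → G-21 forms (R5).
A-59 and G-21 present → D-22 forms (R7).
D-22 present → L-71 forms (R8).
D-22: reached.
G-21: reached.
L-71: reached.
All 3 are reached.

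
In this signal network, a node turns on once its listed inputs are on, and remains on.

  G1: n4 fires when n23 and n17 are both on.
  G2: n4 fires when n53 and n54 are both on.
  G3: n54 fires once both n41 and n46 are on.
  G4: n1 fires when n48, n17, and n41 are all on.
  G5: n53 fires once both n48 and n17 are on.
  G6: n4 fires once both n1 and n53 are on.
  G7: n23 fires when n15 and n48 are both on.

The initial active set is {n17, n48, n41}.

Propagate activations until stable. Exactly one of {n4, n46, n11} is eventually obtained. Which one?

n48, n17, and n41 are on, so n1 fires (G4).
G5: n48 and n17 on → n53 on.
n1 and n53 are on, so n4 fires (G6).
No rule produces n11, and it is not given. No rule produces n46, and it is not given.

n4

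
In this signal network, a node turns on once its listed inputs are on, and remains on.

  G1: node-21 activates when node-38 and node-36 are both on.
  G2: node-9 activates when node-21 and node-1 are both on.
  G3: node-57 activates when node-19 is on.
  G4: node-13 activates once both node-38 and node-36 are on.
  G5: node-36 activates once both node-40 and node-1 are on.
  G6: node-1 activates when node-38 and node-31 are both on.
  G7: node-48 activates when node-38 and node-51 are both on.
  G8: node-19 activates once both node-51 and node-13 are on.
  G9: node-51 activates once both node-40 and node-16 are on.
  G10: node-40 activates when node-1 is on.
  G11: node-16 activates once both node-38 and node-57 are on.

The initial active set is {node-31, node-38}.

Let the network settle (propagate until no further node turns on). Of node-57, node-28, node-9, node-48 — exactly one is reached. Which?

node-9

node-38 and node-31 are on, so node-1 activates (G6).
G10: node-1 on → node-40 on.
G5: node-40 and node-1 on → node-36 on.
G1: node-38 and node-36 on → node-21 on.
node-21 and node-1 are on, so node-9 activates (G2).
node-48 would need node-38 and node-51 (G7), but node-51 never turns on. node-57 would need node-19 (G3), but node-19 never turns on. No rule produces node-28, and it is not given.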